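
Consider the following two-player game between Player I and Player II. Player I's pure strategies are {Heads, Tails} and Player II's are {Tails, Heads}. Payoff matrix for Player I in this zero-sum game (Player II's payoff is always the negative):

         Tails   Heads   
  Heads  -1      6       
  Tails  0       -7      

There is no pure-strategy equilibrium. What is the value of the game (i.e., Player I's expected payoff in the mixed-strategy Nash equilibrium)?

For Player I to be willing to mix, Player I must be indifferent between Heads and Tails, which pins down Player II's mix.
  Player I's expected payoff from Heads: q·(-1) + (1−q)·6 = -7q + 6
  Player I's expected payoff from Tails: q·0 + (1−q)·(-7) = 7q - 7
  -7q + 6 = 7q - 7  ⇒  -14q = -13  ⇒  q = 13/14.
The value is Player I's expected payoff against this mix (using Heads): (13/14)·(-1) + (1/14)·6 = -1/2.

v = -1/2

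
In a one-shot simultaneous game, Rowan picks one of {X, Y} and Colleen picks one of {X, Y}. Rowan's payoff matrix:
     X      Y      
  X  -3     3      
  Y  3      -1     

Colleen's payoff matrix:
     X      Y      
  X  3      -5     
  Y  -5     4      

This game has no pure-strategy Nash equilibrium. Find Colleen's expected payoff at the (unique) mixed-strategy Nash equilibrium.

-13/17

Set Colleen's expected payoff from X equal to that from Y:
  Colleen's payoff from X: p·3 + (1−p)·(-5) = 8p - 5
  Colleen's payoff from Y: p·(-5) + (1−p)·4 = -9p + 4
  8p - 5 = -9p + 4  ⇒  17p = 9  ⇒  p = 9/17.
At equilibrium Colleen is indifferent across columns, so Colleen's payoff equals the payoff from X: (9/17)·3 + (8/17)·(-5) = -13/17.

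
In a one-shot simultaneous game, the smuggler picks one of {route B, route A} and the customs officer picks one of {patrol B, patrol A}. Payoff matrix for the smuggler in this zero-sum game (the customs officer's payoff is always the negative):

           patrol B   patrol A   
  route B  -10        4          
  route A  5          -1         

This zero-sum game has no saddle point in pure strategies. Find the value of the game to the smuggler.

v = 1/2

The smuggler's indifference between route B and route A determines the customs officer's mixing probability q:
  the smuggler's expected payoff from route B: q·(-10) + (1−q)·4 = -14q + 4
  the smuggler's expected payoff from route A: q·5 + (1−q)·(-1) = 6q - 1
  -14q + 4 = 6q - 1  ⇒  -20q = -5  ⇒  q = 1/4.
The value is the smuggler's expected payoff against this mix (using route B): (1/4)·(-10) + (3/4)·4 = 1/2.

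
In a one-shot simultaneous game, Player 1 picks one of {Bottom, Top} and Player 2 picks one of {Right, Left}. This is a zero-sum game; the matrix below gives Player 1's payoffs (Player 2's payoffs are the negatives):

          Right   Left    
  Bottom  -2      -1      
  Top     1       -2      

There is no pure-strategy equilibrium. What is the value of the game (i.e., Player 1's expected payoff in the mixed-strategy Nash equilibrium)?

Player 1's indifference between Bottom and Top determines Player 2's mixing probability q:
  Player 1's expected payoff from Bottom: q·(-2) + (1−q)·(-1) = -q - 1
  Player 1's expected payoff from Top: q·1 + (1−q)·(-2) = 3q - 2
  -q - 1 = 3q - 2  ⇒  -4q = -1  ⇒  q = 1/4.
The value is Player 1's expected payoff against this mix (using Bottom): (1/4)·(-2) + (3/4)·(-1) = -5/4.

v = -5/4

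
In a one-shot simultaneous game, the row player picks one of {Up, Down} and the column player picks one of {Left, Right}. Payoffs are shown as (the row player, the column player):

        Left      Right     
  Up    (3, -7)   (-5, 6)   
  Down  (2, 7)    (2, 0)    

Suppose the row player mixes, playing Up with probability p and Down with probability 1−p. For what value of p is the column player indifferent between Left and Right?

For the column player to be willing to mix, the column player must be indifferent between Left and Right, which pins down the row player's mix.
  the column player's payoff to Left: p·(-7) + (1−p)·7 = -14p + 7
  the column player's payoff to Right: p·6 + (1−p)·0 = 6p
  -14p + 7 = 6p  ⇒  -20p = -7  ⇒  p = 7/20.

p = 7/20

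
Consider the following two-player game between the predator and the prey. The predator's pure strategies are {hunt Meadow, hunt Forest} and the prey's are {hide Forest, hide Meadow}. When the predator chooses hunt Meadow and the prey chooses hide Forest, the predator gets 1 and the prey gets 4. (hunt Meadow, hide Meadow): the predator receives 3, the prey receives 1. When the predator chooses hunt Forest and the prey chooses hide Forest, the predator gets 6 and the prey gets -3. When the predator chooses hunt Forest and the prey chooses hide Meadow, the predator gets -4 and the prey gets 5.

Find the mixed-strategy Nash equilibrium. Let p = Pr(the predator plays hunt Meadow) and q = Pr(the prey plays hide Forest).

For the prey to be willing to mix, the prey must be indifferent between hide Forest and hide Meadow, which pins down the predator's mix.
  the prey's expected payoff from hide Forest: p·4 + (1−p)·(-3) = 7p - 3
  the prey's expected payoff from hide Meadow: p·1 + (1−p)·5 = -4p + 5
  7p - 3 = -4p + 5  ⇒  11p = 8  ⇒  p = 8/11.
In a mixed equilibrium the predator is indifferent between hunt Meadow and hunt Forest; this condition fixes q.
  the predator's expected payoff from hunt Meadow: q·1 + (1−q)·3 = -2q + 3
  the predator's expected payoff from hunt Forest: q·6 + (1−q)·(-4) = 10q - 4
  -2q + 3 = 10q - 4  ⇒  -12q = -7  ⇒  q = 7/12.

p = 8/11, q = 7/12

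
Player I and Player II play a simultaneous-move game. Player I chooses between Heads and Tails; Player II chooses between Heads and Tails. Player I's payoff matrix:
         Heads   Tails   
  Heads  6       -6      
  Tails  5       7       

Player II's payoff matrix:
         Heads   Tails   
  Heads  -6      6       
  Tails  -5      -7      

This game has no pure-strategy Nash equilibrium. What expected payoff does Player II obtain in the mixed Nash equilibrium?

Set Player II's expected payoff from Heads equal to that from Tails:
  Player II's payoff to Heads: p·(-6) + (1−p)·(-5) = -p - 5
  Player II's payoff to Tails: p·6 + (1−p)·(-7) = 13p - 7
  -p - 5 = 13p - 7  ⇒  -14p = -2  ⇒  p = 1/7.
At equilibrium Player II is indifferent across columns, so Player II's payoff equals the payoff from Heads: (1/7)·(-6) + (6/7)·(-5) = -36/7.

-36/7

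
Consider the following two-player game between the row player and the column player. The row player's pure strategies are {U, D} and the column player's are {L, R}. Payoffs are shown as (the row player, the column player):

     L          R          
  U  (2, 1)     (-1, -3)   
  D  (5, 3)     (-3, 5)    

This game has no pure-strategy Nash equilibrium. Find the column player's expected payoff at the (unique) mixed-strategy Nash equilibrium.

7/3

In a mixed equilibrium the column player is indifferent between L and R; this condition fixes p.
  the column player's payoff from L: p·1 + (1−p)·3 = -2p + 3
  the column player's payoff from R: p·(-3) + (1−p)·5 = -8p + 5
  -2p + 3 = -8p + 5  ⇒  6p = 2  ⇒  p = 1/3.
At equilibrium the column player is indifferent across columns, so the column player's payoff equals the payoff from L: (1/3)·1 + (2/3)·3 = 7/3.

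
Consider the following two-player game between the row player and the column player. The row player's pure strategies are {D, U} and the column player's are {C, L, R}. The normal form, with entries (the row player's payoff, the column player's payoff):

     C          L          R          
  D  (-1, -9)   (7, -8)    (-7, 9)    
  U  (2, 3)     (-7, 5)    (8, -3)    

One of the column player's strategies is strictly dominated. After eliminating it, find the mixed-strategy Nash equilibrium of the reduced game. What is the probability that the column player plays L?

The column player's strategy C is strictly dominated by L: -8 > -9 and 5 > 3. Eliminate C.
For the row player to be willing to mix, the row player must be indifferent between D and U, which pins down the column player's mix.
  the row player's payoff to D: q·7 + (1−q)·(-7) = 14q - 7
  the row player's payoff to U: q·(-7) + (1−q)·8 = -15q + 8
  14q - 7 = -15q + 8  ⇒  29q = 15  ⇒  q = 15/29.

q = 15/29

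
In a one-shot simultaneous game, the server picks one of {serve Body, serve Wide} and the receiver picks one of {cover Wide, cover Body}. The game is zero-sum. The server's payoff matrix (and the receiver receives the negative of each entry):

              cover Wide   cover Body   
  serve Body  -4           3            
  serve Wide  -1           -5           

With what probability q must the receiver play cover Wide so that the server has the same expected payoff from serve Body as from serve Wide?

Set the server's expected payoff from serve Body equal to that from serve Wide:
  the server's expected payoff from serve Body: q·(-4) + (1−q)·3 = -7q + 3
  the server's expected payoff from serve Wide: q·(-1) + (1−q)·(-5) = 4q - 5
  -7q + 3 = 4q - 5  ⇒  -11q = -8  ⇒  q = 8/11.

q = 8/11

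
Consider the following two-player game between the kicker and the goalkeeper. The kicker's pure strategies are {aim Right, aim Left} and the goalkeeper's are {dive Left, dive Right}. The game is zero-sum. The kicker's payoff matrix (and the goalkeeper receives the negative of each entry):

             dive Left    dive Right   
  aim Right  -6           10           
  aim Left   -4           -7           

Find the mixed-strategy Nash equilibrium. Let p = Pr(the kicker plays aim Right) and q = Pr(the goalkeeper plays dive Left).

The kicker's mix must leave the goalkeeper indifferent between dive Left and dive Right.
  the goalkeeper's payoff from dive Left: p·6 + (1−p)·4 = 2p + 4
  the goalkeeper's payoff from dive Right: p·(-10) + (1−p)·7 = -17p + 7
  2p + 4 = -17p + 7  ⇒  19p = 3  ⇒  p = 3/19.
Set the kicker's expected payoff from aim Right equal to that from aim Left:
  the kicker's payoff to aim Right: q·(-6) + (1−q)·10 = -16q + 10
  the kicker's payoff to aim Left: q·(-4) + (1−q)·(-7) = 3q - 7
  -16q + 10 = 3q - 7  ⇒  -19q = -17  ⇒  q = 17/19.

p = 3/19, q = 17/19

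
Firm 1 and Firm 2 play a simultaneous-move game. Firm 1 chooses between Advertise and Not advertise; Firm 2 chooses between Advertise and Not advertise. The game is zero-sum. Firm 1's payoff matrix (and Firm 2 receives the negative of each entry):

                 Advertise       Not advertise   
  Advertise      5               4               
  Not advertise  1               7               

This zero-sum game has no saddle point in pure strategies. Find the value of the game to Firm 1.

For Firm 1 to be willing to mix, Firm 1 must be indifferent between Advertise and Not advertise, which pins down Firm 2's mix.
  Firm 1's payoff to Advertise: q·5 + (1−q)·4 = q + 4
  Firm 1's payoff to Not advertise: q·1 + (1−q)·7 = -6q + 7
  q + 4 = -6q + 7  ⇒  7q = 3  ⇒  q = 3/7.
The value is Firm 1's expected payoff against this mix (using Advertise): (3/7)·5 + (4/7)·4 = 31/7.

v = 31/7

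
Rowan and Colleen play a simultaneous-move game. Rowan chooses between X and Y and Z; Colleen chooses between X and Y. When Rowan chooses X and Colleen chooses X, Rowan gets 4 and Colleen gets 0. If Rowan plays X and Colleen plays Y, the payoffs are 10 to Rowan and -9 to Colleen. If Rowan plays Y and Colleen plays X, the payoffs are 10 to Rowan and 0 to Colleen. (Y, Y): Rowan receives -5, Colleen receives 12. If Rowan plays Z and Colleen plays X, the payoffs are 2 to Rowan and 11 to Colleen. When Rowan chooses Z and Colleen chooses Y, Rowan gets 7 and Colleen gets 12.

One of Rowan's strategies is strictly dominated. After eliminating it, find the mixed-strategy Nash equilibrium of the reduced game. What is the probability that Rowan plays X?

p = 4/7

Rowan's strategy Z is strictly dominated by X: 4 > 2 and 10 > 7. Eliminate Z.
Colleen's indifference between X and Y determines Rowan's mixing probability p:
  Colleen's payoff to X: p·0 + (1−p)·0 = 0
  Colleen's payoff to Y: p·(-9) + (1−p)·12 = -21p + 12
  0 = -21p + 12  ⇒  21p = 12  ⇒  p = 4/7.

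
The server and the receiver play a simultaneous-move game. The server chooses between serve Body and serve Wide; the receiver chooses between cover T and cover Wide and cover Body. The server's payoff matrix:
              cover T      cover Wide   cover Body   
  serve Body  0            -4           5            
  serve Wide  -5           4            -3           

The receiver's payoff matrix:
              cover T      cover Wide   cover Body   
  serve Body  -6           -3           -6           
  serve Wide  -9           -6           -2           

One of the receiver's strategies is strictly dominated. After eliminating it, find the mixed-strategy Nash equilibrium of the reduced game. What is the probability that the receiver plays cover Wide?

The receiver's strategy cover T is strictly dominated by cover Wide: -3 > -6 and -6 > -9. Eliminate cover T.
Set the server's expected payoff from serve Body equal to that from serve Wide:
  the server's payoff from serve Body: q·(-4) + (1−q)·5 = -9q + 5
  the server's payoff from serve Wide: q·4 + (1−q)·(-3) = 7q - 3
  -9q + 5 = 7q - 3  ⇒  -16q = -8  ⇒  q = 1/2.

q = 1/2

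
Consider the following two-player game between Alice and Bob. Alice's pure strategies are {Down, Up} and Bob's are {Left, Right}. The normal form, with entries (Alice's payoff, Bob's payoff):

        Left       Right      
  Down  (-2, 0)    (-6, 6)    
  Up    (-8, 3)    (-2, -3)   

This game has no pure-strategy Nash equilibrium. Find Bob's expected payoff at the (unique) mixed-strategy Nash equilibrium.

3/2

In a mixed equilibrium Bob is indifferent between Left and Right; this condition fixes p.
  Bob's expected payoff from Left: p·0 + (1−p)·3 = -3p + 3
  Bob's expected payoff from Right: p·6 + (1−p)·(-3) = 9p - 3
  -3p + 3 = 9p - 3  ⇒  -12p = -6  ⇒  p = 1/2.
At equilibrium Bob is indifferent across columns, so Bob's payoff equals the payoff from Left: (1/2)·0 + (1/2)·3 = 3/2.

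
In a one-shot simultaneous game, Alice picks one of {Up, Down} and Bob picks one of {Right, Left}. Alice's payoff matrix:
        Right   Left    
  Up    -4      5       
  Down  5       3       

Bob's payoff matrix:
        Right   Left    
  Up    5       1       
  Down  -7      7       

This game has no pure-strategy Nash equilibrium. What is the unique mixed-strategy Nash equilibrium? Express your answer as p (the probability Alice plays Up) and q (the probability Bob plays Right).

p = 7/9, q = 2/11

Alice's mix must leave Bob indifferent between Right and Left.
  Bob's payoff to Right: p·5 + (1−p)·(-7) = 12p - 7
  Bob's payoff to Left: p·1 + (1−p)·7 = -6p + 7
  12p - 7 = -6p + 7  ⇒  18p = 14  ⇒  p = 7/9.
In a mixed equilibrium Alice is indifferent between Up and Down; this condition fixes q.
  Alice's expected payoff from Up: q·(-4) + (1−q)·5 = -9q + 5
  Alice's expected payoff from Down: q·5 + (1−q)·3 = 2q + 3
  -9q + 5 = 2q + 3  ⇒  -11q = -2  ⇒  q = 2/11.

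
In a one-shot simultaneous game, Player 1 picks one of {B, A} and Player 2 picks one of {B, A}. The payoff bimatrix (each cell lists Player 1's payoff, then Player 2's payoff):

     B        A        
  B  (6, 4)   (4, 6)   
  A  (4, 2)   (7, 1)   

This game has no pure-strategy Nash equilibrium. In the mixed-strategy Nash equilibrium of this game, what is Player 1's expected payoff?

For Player 1 to be willing to mix, Player 1 must be indifferent between B and A, which pins down Player 2's mix.
  Player 1's payoff from B: q·6 + (1−q)·4 = 2q + 4
  Player 1's payoff from A: q·4 + (1−q)·7 = -3q + 7
  2q + 4 = -3q + 7  ⇒  5q = 3  ⇒  q = 3/5.
At equilibrium Player 1 is indifferent across rows, so Player 1's payoff equals the payoff from B: (3/5)·6 + (2/5)·4 = 26/5.

26/5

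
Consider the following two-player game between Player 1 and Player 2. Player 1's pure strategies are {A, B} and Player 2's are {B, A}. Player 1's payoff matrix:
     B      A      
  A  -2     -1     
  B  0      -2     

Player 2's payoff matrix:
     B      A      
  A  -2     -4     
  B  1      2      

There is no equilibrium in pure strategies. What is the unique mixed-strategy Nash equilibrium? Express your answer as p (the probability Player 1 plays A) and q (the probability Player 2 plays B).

Player 1's mix must leave Player 2 indifferent between B and A.
  Player 2's expected payoff from B: p·(-2) + (1−p)·1 = -3p + 1
  Player 2's expected payoff from A: p·(-4) + (1−p)·2 = -6p + 2
  -3p + 1 = -6p + 2  ⇒  3p = 1  ⇒  p = 1/3.
In a mixed equilibrium Player 1 is indifferent between A and B; this condition fixes q.
  Player 1's payoff from A: q·(-2) + (1−q)·(-1) = -q - 1
  Player 1's payoff from B: q·0 + (1−q)·(-2) = 2q - 2
  -q - 1 = 2q - 2  ⇒  -3q = -1  ⇒  q = 1/3.

p = 1/3, q = 1/3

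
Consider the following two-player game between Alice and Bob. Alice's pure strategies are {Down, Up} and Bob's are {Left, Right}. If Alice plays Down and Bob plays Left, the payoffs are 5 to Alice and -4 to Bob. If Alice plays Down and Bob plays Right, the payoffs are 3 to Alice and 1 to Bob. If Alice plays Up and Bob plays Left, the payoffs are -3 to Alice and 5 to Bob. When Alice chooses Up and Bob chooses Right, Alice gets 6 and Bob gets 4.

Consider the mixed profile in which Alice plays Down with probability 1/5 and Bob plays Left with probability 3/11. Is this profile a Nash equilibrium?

No

Given Alice's mix p = 1/5, Bob's payoff from Left is 16/5 but from Right is 17/5. Bob strictly prefers Right, so Bob would not mix.
So the proposed profile is not a Nash equilibrium.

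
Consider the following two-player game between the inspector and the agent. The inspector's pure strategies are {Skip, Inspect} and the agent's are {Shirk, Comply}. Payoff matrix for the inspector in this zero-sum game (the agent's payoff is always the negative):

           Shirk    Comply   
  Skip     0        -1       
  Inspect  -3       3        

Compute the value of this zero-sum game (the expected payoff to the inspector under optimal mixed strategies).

In a mixed equilibrium the inspector is indifferent between Skip and Inspect; this condition fixes q.
  the inspector's expected payoff from Skip: q·0 + (1−q)·(-1) = q - 1
  the inspector's expected payoff from Inspect: q·(-3) + (1−q)·3 = -6q + 3
  q - 1 = -6q + 3  ⇒  7q = 4  ⇒  q = 4/7.
The value is the inspector's expected payoff against this mix (using Skip): (4/7)·0 + (3/7)·(-1) = -3/7.

v = -3/7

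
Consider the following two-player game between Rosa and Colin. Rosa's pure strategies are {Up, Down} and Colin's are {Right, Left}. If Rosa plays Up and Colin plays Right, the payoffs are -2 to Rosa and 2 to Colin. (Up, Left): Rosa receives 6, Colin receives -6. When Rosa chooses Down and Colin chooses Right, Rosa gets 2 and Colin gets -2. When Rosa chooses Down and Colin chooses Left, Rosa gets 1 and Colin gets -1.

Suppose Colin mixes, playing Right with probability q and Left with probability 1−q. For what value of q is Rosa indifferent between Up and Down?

In a mixed equilibrium Rosa is indifferent between Up and Down; this condition fixes q.
  Rosa's payoff from Up: q·(-2) + (1−q)·6 = -8q + 6
  Rosa's payoff from Down: q·2 + (1−q)·1 = q + 1
  -8q + 6 = q + 1  ⇒  -9q = -5  ⇒  q = 5/9.

q = 5/9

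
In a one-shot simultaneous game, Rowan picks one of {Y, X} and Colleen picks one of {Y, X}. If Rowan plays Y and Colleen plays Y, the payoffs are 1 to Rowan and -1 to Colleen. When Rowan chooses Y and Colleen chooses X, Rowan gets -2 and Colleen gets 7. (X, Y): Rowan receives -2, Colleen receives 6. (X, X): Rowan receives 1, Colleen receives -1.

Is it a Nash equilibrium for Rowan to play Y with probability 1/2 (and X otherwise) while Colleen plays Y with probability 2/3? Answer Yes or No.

Given Rowan's mix p = 1/2, Colleen's payoff from Y is 5/2 but from X is 3. Colleen strictly prefers X, so Colleen would not mix.
So the proposed profile is not a Nash equilibrium.

No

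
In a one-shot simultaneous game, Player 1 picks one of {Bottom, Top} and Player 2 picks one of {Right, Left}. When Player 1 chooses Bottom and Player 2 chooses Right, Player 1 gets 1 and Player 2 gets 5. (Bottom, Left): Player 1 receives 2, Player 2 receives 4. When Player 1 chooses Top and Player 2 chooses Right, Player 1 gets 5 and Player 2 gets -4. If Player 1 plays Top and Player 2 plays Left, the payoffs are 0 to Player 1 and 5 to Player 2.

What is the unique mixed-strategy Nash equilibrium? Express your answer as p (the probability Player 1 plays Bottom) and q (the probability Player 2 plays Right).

p = 9/10, q = 1/3

Player 2's indifference between Right and Left determines Player 1's mixing probability p:
  Player 2's payoff from Right: p·5 + (1−p)·(-4) = 9p - 4
  Player 2's payoff from Left: p·4 + (1−p)·5 = -p + 5
  9p - 4 = -p + 5  ⇒  10p = 9  ⇒  p = 9/10.
Player 2's mix must leave Player 1 indifferent between Bottom and Top.
  Player 1's expected payoff from Bottom: q·1 + (1−q)·2 = -q + 2
  Player 1's expected payoff from Top: q·5 + (1−q)·0 = 5q
  -q + 2 = 5q  ⇒  -6q = -2  ⇒  q = 1/3.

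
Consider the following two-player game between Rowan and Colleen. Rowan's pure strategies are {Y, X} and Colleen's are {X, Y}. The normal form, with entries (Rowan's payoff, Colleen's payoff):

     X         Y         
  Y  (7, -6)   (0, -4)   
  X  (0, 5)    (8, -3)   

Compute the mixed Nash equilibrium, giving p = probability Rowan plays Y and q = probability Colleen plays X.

Rowan's mix must leave Colleen indifferent between X and Y.
  Colleen's expected payoff from X: p·(-6) + (1−p)·5 = -11p + 5
  Colleen's expected payoff from Y: p·(-4) + (1−p)·(-3) = -p - 3
  -11p + 5 = -p - 3  ⇒  -10p = -8  ⇒  p = 4/5.
Rowan's indifference between Y and X determines Colleen's mixing probability q:
  Rowan's payoff from Y: q·7 + (1−q)·0 = 7q
  Rowan's payoff from X: q·0 + (1−q)·8 = -8q + 8
  7q = -8q + 8  ⇒  15q = 8  ⇒  q = 8/15.

p = 4/5, q = 8/15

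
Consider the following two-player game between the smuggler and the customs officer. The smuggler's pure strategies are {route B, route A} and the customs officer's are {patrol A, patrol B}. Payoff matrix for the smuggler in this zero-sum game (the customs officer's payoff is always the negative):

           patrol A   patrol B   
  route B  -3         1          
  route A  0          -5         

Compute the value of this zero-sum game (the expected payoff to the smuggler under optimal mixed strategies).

v = -5/3

In a mixed equilibrium the smuggler is indifferent between route B and route A; this condition fixes q.
  the smuggler's payoff to route B: q·(-3) + (1−q)·1 = -4q + 1
  the smuggler's payoff to route A: q·0 + (1−q)·(-5) = 5q - 5
  -4q + 1 = 5q - 5  ⇒  -9q = -6  ⇒  q = 2/3.
The value is the smuggler's expected payoff against this mix (using route B): (2/3)·(-3) + (1/3)·1 = -5/3.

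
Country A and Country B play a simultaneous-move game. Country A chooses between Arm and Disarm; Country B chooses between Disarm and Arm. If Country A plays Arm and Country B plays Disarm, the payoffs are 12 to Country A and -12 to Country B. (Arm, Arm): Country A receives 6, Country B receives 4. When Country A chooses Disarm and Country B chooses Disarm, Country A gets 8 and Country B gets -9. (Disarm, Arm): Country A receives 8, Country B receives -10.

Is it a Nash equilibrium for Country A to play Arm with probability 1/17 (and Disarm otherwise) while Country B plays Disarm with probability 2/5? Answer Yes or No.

No

Given Country B's mix q = 2/5, Country A's payoff from Arm is 42/5 but from Disarm is 8. Country A strictly prefers Arm, so Country A would not mix.
So the proposed profile is not a Nash equilibrium.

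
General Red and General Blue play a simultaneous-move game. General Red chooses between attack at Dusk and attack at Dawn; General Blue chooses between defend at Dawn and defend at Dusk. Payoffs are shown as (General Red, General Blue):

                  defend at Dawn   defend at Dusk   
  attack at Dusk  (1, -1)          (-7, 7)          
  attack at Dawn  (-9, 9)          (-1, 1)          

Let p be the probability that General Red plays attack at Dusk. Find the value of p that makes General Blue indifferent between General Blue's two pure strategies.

p = 1/2

General Blue's indifference between defend at Dawn and defend at Dusk determines General Red's mixing probability p:
  General Blue's expected payoff from defend at Dawn: p·(-1) + (1−p)·9 = -10p + 9
  General Blue's expected payoff from defend at Dusk: p·7 + (1−p)·1 = 6p + 1
  -10p + 9 = 6p + 1  ⇒  -16p = -8  ⇒  p = 1/2.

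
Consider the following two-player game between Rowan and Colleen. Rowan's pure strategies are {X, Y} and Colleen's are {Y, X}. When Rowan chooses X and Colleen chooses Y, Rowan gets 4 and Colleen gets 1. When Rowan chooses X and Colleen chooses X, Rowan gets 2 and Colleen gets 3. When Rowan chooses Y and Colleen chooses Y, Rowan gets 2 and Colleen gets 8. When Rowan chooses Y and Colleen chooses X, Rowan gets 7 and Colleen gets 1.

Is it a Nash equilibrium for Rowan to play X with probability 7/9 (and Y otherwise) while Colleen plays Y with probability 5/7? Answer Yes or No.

Check Colleen's indifference given Rowan's mix p = 7/9:
  payoff from Y = 23/9; payoff from X = 23/9 — equal.
Check Rowan's indifference given Colleen's mix q = 5/7:
  payoff from X = 24/7; payoff from Y = 24/7 — equal.
Both players are indifferent, so neither can profitably deviate.

Yes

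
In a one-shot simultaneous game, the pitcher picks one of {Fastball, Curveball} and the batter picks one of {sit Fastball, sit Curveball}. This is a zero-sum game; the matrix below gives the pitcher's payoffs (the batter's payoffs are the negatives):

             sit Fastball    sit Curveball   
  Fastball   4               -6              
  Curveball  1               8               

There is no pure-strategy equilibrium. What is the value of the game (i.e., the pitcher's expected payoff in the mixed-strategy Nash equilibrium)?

The batter's mix must leave the pitcher indifferent between Fastball and Curveball.
  the pitcher's expected payoff from Fastball: q·4 + (1−q)·(-6) = 10q - 6
  the pitcher's expected payoff from Curveball: q·1 + (1−q)·8 = -7q + 8
  10q - 6 = -7q + 8  ⇒  17q = 14  ⇒  q = 14/17.
The value is the pitcher's expected payoff against this mix (using Fastball): (14/17)·4 + (3/17)·(-6) = 38/17.

v = 38/17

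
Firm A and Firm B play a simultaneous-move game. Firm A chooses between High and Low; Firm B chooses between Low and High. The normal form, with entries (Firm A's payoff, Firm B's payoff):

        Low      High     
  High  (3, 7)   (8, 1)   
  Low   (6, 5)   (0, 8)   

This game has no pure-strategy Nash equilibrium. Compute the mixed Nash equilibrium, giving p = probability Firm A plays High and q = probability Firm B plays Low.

For Firm B to be willing to mix, Firm B must be indifferent between Low and High, which pins down Firm A's mix.
  Firm B's payoff to Low: p·7 + (1−p)·5 = 2p + 5
  Firm B's payoff to High: p·1 + (1−p)·8 = -7p + 8
  2p + 5 = -7p + 8  ⇒  9p = 3  ⇒  p = 1/3.
Firm B's mix must leave Firm A indifferent between High and Low.
  Firm A's payoff to High: q·3 + (1−q)·8 = -5q + 8
  Firm A's payoff to Low: q·6 + (1−q)·0 = 6q
  -5q + 8 = 6q  ⇒  -11q = -8  ⇒  q = 8/11.

p = 1/3, q = 8/11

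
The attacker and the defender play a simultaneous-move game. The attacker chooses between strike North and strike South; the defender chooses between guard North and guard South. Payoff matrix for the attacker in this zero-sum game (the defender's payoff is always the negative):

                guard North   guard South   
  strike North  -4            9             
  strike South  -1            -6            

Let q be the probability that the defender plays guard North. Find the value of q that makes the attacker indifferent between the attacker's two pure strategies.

q = 5/6

Set the attacker's expected payoff from strike North equal to that from strike South:
  the attacker's payoff to strike North: q·(-4) + (1−q)·9 = -13q + 9
  the attacker's payoff to strike South: q·(-1) + (1−q)·(-6) = 5q - 6
  -13q + 9 = 5q - 6  ⇒  -18q = -15  ⇒  q = 5/6.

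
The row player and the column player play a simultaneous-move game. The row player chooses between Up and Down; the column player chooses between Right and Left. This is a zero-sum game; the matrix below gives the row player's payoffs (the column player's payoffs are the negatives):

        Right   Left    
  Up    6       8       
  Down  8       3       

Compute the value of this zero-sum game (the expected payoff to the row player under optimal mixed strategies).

The row player's indifference between Up and Down determines the column player's mixing probability q:
  the row player's payoff from Up: q·6 + (1−q)·8 = -2q + 8
  the row player's payoff from Down: q·8 + (1−q)·3 = 5q + 3
  -2q + 8 = 5q + 3  ⇒  -7q = -5  ⇒  q = 5/7.
The value is the row player's expected payoff against this mix (using Up): (5/7)·6 + (2/7)·8 = 46/7.

v = 46/7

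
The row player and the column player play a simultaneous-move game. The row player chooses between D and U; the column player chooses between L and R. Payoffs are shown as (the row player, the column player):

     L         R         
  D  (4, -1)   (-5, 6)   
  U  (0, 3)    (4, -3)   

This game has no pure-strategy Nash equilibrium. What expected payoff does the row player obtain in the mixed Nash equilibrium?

The column player's mix must leave the row player indifferent between D and U.
  the row player's expected payoff from D: q·4 + (1−q)·(-5) = 9q - 5
  the row player's expected payoff from U: q·0 + (1−q)·4 = -4q + 4
  9q - 5 = -4q + 4  ⇒  13q = 9  ⇒  q = 9/13.
At equilibrium the row player is indifferent across rows, so the row player's payoff equals the payoff from D: (9/13)·4 + (4/13)·(-5) = 16/13.

16/13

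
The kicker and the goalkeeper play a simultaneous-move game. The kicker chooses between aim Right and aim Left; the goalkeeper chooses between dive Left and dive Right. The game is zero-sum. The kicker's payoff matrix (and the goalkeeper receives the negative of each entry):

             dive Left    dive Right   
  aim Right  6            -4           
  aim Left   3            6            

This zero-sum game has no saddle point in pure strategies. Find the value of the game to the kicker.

Set the kicker's expected payoff from aim Right equal to that from aim Left:
  the kicker's payoff to aim Right: q·6 + (1−q)·(-4) = 10q - 4
  the kicker's payoff to aim Left: q·3 + (1−q)·6 = -3q + 6
  10q - 4 = -3q + 6  ⇒  13q = 10  ⇒  q = 10/13.
The value is the kicker's expected payoff against this mix (using aim Right): (10/13)·6 + (3/13)·(-4) = 48/13.

v = 48/13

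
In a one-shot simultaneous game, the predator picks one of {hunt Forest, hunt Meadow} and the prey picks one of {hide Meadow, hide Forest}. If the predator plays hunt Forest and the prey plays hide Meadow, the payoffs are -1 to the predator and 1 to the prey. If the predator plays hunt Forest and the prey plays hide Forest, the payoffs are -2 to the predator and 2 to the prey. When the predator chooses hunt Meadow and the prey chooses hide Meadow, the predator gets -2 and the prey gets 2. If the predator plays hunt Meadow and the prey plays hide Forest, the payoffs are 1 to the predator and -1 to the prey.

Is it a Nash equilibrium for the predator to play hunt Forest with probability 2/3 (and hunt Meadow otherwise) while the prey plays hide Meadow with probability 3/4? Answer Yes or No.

No

Given the predator's mix p = 2/3, the prey's payoff from hide Meadow is 4/3 but from hide Forest is 1. The prey strictly prefers hide Meadow, so the prey would not mix.
So the proposed profile is not a Nash equilibrium.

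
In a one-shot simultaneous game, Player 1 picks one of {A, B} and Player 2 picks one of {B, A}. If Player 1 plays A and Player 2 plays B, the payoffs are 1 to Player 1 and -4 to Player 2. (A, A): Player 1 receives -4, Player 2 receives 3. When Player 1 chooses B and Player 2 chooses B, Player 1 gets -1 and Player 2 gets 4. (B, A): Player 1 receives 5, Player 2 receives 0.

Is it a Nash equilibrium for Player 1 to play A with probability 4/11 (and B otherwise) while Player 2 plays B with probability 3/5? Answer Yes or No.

No

Given Player 2's mix q = 3/5, Player 1's payoff from A is -1 but from B is 7/5. Player 1 strictly prefers B, so Player 1 would not mix.
So the proposed profile is not a Nash equilibrium.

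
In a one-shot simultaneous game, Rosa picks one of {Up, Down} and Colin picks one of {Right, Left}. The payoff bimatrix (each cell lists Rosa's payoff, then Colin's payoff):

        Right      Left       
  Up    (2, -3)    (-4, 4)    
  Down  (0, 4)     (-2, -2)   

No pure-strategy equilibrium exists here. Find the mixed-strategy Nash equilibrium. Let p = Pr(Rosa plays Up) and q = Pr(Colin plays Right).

Set Colin's expected payoff from Right equal to that from Left:
  Colin's expected payoff from Right: p·(-3) + (1−p)·4 = -7p + 4
  Colin's expected payoff from Left: p·4 + (1−p)·(-2) = 6p - 2
  -7p + 4 = 6p - 2  ⇒  -13p = -6  ⇒  p = 6/13.
In a mixed equilibrium Rosa is indifferent between Up and Down; this condition fixes q.
  Rosa's payoff from Up: q·2 + (1−q)·(-4) = 6q - 4
  Rosa's payoff from Down: q·0 + (1−q)·(-2) = 2q - 2
  6q - 4 = 2q - 2  ⇒  4q = 2  ⇒  q = 1/2.

p = 6/13, q = 1/2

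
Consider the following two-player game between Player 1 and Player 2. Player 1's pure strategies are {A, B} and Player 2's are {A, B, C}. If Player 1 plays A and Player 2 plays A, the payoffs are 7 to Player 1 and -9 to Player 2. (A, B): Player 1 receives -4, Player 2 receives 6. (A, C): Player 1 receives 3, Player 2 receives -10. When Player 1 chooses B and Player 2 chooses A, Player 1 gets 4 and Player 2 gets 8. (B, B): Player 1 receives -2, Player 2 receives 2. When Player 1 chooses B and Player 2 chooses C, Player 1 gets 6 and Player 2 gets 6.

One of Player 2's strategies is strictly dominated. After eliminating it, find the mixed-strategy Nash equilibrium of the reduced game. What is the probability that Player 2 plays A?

q = 2/5

Player 2's strategy C is strictly dominated by A: -9 > -10 and 8 > 6. Eliminate C.
For Player 1 to be willing to mix, Player 1 must be indifferent between A and B, which pins down Player 2's mix.
  Player 1's payoff to A: q·7 + (1−q)·(-4) = 11q - 4
  Player 1's payoff to B: q·4 + (1−q)·(-2) = 6q - 2
  11q - 4 = 6q - 2  ⇒  5q = 2  ⇒  q = 2/5.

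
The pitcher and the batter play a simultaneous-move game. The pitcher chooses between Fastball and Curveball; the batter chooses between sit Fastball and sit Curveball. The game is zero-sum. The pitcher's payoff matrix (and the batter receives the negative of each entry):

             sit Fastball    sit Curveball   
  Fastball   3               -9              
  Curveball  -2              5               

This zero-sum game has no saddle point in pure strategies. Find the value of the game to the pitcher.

v = -3/19

In a mixed equilibrium the pitcher is indifferent between Fastball and Curveball; this condition fixes q.
  the pitcher's expected payoff from Fastball: q·3 + (1−q)·(-9) = 12q - 9
  the pitcher's expected payoff from Curveball: q·(-2) + (1−q)·5 = -7q + 5
  12q - 9 = -7q + 5  ⇒  19q = 14  ⇒  q = 14/19.
The value is the pitcher's expected payoff against this mix (using Fastball): (14/19)·3 + (5/19)·(-9) = -3/19.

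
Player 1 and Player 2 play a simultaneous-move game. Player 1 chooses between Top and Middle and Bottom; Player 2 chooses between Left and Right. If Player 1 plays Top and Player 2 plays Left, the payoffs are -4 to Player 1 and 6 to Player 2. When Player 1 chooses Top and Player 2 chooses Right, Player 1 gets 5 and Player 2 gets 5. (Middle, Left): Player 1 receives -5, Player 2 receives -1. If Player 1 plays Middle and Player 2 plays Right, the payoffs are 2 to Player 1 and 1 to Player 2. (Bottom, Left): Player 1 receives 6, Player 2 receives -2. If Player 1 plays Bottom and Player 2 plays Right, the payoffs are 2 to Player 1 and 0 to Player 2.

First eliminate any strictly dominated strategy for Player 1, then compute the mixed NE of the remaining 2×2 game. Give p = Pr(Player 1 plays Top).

p = 2/3

Player 1's strategy Middle is strictly dominated by Top: -4 > -5 and 5 > 2. Eliminate Middle.
Set Player 2's expected payoff from Left equal to that from Right:
  Player 2's payoff to Left: p·6 + (1−p)·(-2) = 8p - 2
  Player 2's payoff to Right: p·5 + (1−p)·0 = 5p
  8p - 2 = 5p  ⇒  3p = 2  ⇒  p = 2/3.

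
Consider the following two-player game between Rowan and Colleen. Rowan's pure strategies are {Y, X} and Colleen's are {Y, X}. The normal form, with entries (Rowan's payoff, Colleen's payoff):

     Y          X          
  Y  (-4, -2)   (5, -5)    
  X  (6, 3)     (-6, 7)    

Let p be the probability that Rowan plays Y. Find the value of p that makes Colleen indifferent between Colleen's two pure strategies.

p = 4/7

Rowan's mix must leave Colleen indifferent between Y and X.
  Colleen's expected payoff from Y: p·(-2) + (1−p)·3 = -5p + 3
  Colleen's expected payoff from X: p·(-5) + (1−p)·7 = -12p + 7
  -5p + 3 = -12p + 7  ⇒  7p = 4  ⇒  p = 4/7.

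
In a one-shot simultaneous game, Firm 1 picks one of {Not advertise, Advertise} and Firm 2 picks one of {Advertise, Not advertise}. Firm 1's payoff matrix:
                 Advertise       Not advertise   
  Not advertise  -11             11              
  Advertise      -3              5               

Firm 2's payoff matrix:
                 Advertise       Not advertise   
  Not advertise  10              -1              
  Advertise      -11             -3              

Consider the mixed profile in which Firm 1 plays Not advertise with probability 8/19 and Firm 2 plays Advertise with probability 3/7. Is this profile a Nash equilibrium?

Check Firm 2's indifference given Firm 1's mix p = 8/19:
  payoff from Advertise = -41/19; payoff from Not advertise = -41/19 — equal.
Check Firm 1's indifference given Firm 2's mix q = 3/7:
  payoff from Not advertise = 11/7; payoff from Advertise = 11/7 — equal.
Both players are indifferent, so neither can profitably deviate.

Yes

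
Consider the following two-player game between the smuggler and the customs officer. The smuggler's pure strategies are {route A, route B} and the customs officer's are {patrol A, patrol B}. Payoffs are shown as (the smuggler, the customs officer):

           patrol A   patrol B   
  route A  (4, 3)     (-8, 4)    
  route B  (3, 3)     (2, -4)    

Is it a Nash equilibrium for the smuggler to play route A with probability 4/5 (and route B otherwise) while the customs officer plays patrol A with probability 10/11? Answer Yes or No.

Given the smuggler's mix p = 4/5, the customs officer's payoff from patrol A is 3 but from patrol B is 12/5. The customs officer strictly prefers patrol A, so the customs officer would not mix.
So the proposed profile is not a Nash equilibrium.

No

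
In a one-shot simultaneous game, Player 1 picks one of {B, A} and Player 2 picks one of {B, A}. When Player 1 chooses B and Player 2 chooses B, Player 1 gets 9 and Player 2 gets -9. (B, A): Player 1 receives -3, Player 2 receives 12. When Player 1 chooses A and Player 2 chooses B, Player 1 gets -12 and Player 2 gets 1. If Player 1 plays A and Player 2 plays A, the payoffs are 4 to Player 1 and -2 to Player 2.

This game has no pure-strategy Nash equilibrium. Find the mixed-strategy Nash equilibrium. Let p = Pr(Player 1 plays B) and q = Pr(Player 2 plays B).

In a mixed equilibrium Player 2 is indifferent between B and A; this condition fixes p.
  Player 2's payoff from B: p·(-9) + (1−p)·1 = -10p + 1
  Player 2's payoff from A: p·12 + (1−p)·(-2) = 14p - 2
  -10p + 1 = 14p - 2  ⇒  -24p = -3  ⇒  p = 1/8.
Player 1's indifference between B and A determines Player 2's mixing probability q:
  Player 1's payoff from B: q·9 + (1−q)·(-3) = 12q - 3
  Player 1's payoff from A: q·(-12) + (1−q)·4 = -16q + 4
  12q - 3 = -16q + 4  ⇒  28q = 7  ⇒  q = 1/4.

p = 1/8, q = 1/4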